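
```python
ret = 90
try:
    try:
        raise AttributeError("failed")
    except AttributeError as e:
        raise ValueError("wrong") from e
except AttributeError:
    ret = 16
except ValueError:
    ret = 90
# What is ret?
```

Step-by-step execution trace:
1. Inner try raises AttributeError; inner `except AttributeError as e` catches it.
2. `raise ValueError(...) from e` raises ValueError (AttributeError is attached as __cause__, but only ValueError is active).
3. Outer `except AttributeError` does not match ValueError; skipped.
4. Outer `except ValueError` matches → ret = 90.
Result: 90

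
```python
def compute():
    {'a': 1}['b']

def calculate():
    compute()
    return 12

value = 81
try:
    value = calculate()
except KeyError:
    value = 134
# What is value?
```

Step-by-step execution trace:
1. value starts at 81.
2. try: `calculate()` calls `compute()`.
3. `compute()` evaluates `{'a': 1}['b']`, which raises KeyError; it propagates through calculate (uncaught).
4. `return 12` in calculate is not reached; the assignment to value does not complete.
5. `except KeyError` matches → value = 134.
Result: 134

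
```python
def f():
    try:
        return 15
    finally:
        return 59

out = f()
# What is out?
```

Step-by-step execution trace:
1. `f()` enters try: `return 15` sets pending return value 15.
2. Before returning, `finally: return 59` runs and overrides the pending return.
3. f() returns 59 → out = 59.
Result: 59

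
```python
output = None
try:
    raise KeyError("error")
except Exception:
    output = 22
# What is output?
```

Step-by-step execution trace:
1. `raise KeyError(...)` raises KeyError.
2. `except Exception` matches (KeyError is a subclass of Exception) → output = 22.
Result: 22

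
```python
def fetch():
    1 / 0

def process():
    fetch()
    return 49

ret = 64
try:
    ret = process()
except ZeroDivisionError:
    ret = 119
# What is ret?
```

Step-by-step execution trace:
1. ret starts at 64.
2. try: `process()` calls `fetch()`.
3. `fetch()` evaluates `1 / 0`, which raises ZeroDivisionError; it propagates through process (uncaught).
4. `return 49` in process is not reached; the assignment to ret does not complete.
5. `except ZeroDivisionError` matches → ret = 119.
Result: 119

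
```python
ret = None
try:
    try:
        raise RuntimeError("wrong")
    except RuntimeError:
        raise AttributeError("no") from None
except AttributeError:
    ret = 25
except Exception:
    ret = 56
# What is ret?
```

Step-by-step execution trace:
1. Inner try raises RuntimeError; inner `except RuntimeError` catches it.
2. `raise AttributeError(...) from None` raises AttributeError (from None suppresses __context__, but the active exception is still AttributeError).
3. Outer `except AttributeError` matches → ret = 25.
4. `except Exception` is not reached.
Result: 25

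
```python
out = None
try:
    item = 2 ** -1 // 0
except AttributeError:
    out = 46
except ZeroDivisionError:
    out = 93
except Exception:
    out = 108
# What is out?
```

Step-by-step execution trace:
1. `item = 2 ** -1 // 0` raises ZeroDivisionError.
2. `except AttributeError` does not match ZeroDivisionError; skipped.
3. `except ZeroDivisionError` matches → out = 93.
4. Remaining except clauses are skipped.
Result: 93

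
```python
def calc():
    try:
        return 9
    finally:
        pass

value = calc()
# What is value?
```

Step-by-step execution trace:
1. `calc()` enters try: `return 9` sets pending return value 9.
2. Before returning, `finally: pass` runs (no effect).
3. calc() returns 9 → value = 9.
Result: 9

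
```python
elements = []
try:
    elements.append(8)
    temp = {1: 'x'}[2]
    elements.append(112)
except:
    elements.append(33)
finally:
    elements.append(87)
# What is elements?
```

Step-by-step execution trace:
1. try: `elements.append(8)` → elements = [8].
2. `temp = {1: 'x'}[2]` raises KeyError; `elements.append(112)` is not reached.
3. bare `except` matches → `elements.append(33)` → elements = [8, 33].
4. finally always runs: `elements.append(87)` → elements = [8, 33, 87].
Result: [8, 33, 87]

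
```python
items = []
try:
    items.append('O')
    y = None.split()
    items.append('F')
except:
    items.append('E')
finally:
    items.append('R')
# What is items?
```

Step-by-step execution trace:
1. try: `items.append('O')` → items = ['O'].
2. `y = None.split()` raises AttributeError; `items.append('F')` is not reached.
3. bare `except` matches → `items.append('E')` → items = ['O', 'E'].
4. finally always runs: `items.append('R')` → items = ['O', 'E', 'R'].
Result: ['O', 'E', 'R']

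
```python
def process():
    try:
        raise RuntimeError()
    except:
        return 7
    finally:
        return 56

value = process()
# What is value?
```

Step-by-step execution trace:
1. `process()` enters try: `raise RuntimeError()` raises RuntimeError.
2. bare `except` matches → `return 7` sets pending return value 7.
3. Before returning, `finally: return 56` runs and overrides the pending return.
4. process() returns 56 → value = 56.
Result: 56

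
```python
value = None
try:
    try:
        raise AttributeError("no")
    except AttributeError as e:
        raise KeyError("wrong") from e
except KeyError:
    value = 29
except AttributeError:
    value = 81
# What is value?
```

Step-by-step execution trace:
1. Inner try raises AttributeError; inner `except AttributeError as e` catches it.
2. `raise KeyError(...) from e` raises KeyError (AttributeError is attached as __cause__, but only KeyError is active).
3. Outer `except KeyError` matches → value = 29.
4. `except AttributeError` is not reached.
Result: 29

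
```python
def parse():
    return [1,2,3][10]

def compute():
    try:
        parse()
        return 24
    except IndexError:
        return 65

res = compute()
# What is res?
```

Step-by-step execution trace:
1. `compute()` calls `parse()`.
2. `parse()` evaluates `[1,2,3][10]`, which raises IndexError; it propagates to the caller.
3. `return 24` is not reached.
4. `except IndexError` in compute matches → returns 65.
5. res = 65.
Result: 65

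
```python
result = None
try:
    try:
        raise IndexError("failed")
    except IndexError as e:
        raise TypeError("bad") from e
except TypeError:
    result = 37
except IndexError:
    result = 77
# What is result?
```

Step-by-step execution trace:
1. Inner try raises IndexError; inner `except IndexError as e` catches it.
2. `raise TypeError(...) from e` raises TypeError (IndexError is attached as __cause__, but only TypeError is active).
3. Outer `except TypeError` matches → result = 37.
4. `except IndexError` is not reached.
Result: 37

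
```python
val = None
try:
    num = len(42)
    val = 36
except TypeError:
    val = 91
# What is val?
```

Step-by-step execution trace:
1. `num = len(42)` raises TypeError.
2. `val = 36` is not reached.
3. `except TypeError` matches → val = 91.
Result: 91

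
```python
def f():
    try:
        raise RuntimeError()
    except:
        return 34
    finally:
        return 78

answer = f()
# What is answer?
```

Step-by-step execution trace:
1. `f()` enters try: `raise RuntimeError()` raises RuntimeError.
2. bare `except` matches → `return 34` sets pending return value 34.
3. Before returning, `finally: return 78` runs and overrides the pending return.
4. f() returns 78 → answer = 78.
Result: 78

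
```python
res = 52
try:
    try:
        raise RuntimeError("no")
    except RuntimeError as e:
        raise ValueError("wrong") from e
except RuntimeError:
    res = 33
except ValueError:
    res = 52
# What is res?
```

Step-by-step execution trace:
1. Inner try raises RuntimeError; inner `except RuntimeError as e` catches it.
2. `raise ValueError(...) from e` raises ValueError (RuntimeError is attached as __cause__, but only ValueError is active).
3. Outer `except RuntimeError` does not match ValueError; skipped.
4. Outer `except ValueError` matches → res = 52.
Result: 52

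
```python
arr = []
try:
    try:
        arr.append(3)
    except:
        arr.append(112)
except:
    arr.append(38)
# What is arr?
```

Step-by-step execution trace:
1. Inner try: `arr.append(3)` → arr = [3]. No exception raised.
2. Inner `except` is skipped.
3. Inner try completes normally; outer `except` is skipped.
Result: [3]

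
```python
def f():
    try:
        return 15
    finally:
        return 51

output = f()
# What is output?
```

Step-by-step execution trace:
1. `f()` enters try: `return 15` sets pending return value 15.
2. Before returning, `finally: return 51` runs and overrides the pending return.
3. f() returns 51 → output = 51.
Result: 51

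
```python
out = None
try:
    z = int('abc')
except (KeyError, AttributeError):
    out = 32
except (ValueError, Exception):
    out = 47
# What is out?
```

Step-by-step execution trace:
1. `z = int('abc')` raises ValueError.
2. `except (KeyError, AttributeError)` does not match ValueError; skipped.
3. `except (ValueError, Exception)` matches (ValueError is in the tuple) → out = 47.
Result: 47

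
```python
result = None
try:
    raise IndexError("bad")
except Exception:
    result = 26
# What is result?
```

Step-by-step execution trace:
1. `raise IndexError(...)` raises IndexError.
2. `except Exception` matches (IndexError is a subclass of Exception) → result = 26.
Result: 26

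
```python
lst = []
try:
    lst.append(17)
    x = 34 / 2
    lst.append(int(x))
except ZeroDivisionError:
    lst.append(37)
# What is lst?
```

Step-by-step execution trace:
1. try: `lst.append(17)` → lst = [17].
2. `x = 34 / 2` → x = 17.0. No exception raised.
3. `lst.append(int(x))` → lst = [17, 17].
4. `except ZeroDivisionError` is skipped (no exception was raised).
Result: [17, 17]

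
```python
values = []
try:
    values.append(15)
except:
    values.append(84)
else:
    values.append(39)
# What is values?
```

Step-by-step execution trace:
1. try: `values.append(15)` → values = [15]. No exception raised.
2. `except` is skipped.
3. `else` runs (try completed without exception): `values.append(39)` → values = [15, 39].
Result: [15, 39]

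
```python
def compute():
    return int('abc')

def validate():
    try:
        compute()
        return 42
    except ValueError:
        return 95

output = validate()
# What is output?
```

Step-by-step execution trace:
1. `validate()` calls `compute()`.
2. `compute()` evaluates `int('abc')`, which raises ValueError; it propagates to the caller.
3. `return 42` is not reached.
4. `except ValueError` in validate matches → returns 95.
5. output = 95.
Result: 95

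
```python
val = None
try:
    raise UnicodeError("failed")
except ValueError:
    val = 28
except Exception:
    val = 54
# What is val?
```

Step-by-step execution trace:
1. `raise UnicodeError(...)` raises UnicodeError.
2. `except ValueError` matches (UnicodeError is a subclass of ValueError) → val = 28.
3. `except Exception` is not reached.
Result: 28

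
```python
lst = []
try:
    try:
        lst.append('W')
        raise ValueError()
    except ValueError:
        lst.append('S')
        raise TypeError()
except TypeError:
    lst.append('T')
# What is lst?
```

Step-by-step execution trace:
1. Inner try: `lst.append('W')` → lst = ['W'].
2. `raise ValueError()` raises ValueError.
3. Inner `except ValueError` matches → `lst.append('S')` → lst = ['W', 'S'].
4. `raise TypeError()` raises TypeError; propagates to outer try.
5. Outer `except TypeError` matches → `lst.append('T')` → lst = ['W', 'S', 'T'].
Result: ['W', 'S', 'T']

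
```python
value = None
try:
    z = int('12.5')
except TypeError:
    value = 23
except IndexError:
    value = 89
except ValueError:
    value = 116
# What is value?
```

Step-by-step execution trace:
1. `z = int('12.5')` raises ValueError.
2. `except TypeError` does not match ValueError; skipped.
3. `except IndexError` does not match ValueError; skipped.
4. `except ValueError` matches → value = 116.
Result: 116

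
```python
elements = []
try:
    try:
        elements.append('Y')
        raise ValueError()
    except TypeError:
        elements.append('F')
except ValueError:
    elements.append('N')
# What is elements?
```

Step-by-step execution trace:
1. Inner try: `elements.append('Y')` → elements = ['Y'].
2. `raise ValueError()` raises ValueError.
3. Inner `except TypeError` does not match ValueError; exception propagates to outer try.
4. Outer `except ValueError` matches → `elements.append('N')` → elements = ['Y', 'N'].
Result: ['Y', 'N']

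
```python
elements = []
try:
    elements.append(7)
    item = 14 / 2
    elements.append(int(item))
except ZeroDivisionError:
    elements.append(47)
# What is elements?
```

Step-by-step execution trace:
1. try: `elements.append(7)` → elements = [7].
2. `item = 14 / 2` → item = 7.0. No exception raised.
3. `elements.append(int(item))` → elements = [7, 7].
4. `except ZeroDivisionError` is skipped (no exception was raised).
Result: [7, 7]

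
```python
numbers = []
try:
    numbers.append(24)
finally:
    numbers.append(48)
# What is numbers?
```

Step-by-step execution trace:
1. try: `numbers.append(24)` → numbers = [24].
2. The try body completes without raising.
3. finally always runs: `numbers.append(48)` → numbers = [24, 48].
Result: [24, 48]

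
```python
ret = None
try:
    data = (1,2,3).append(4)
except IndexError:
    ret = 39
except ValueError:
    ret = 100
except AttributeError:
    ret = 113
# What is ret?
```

Step-by-step execution trace:
1. `data = (1,2,3).append(4)` raises AttributeError.
2. `except IndexError` does not match AttributeError; skipped.
3. `except ValueError` does not match AttributeError; skipped.
4. `except AttributeError` matches → ret = 113.
Result: 113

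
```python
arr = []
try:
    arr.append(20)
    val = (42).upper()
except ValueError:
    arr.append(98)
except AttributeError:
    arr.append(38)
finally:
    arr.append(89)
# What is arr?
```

Step-by-step execution trace:
1. try: `arr.append(20)` → arr = [20].
2. `val = (42).upper()` raises AttributeError.
3. `except ValueError` does not match AttributeError; skipped.
4. `except AttributeError` matches → `arr.append(38)` → arr = [20, 38].
5. finally always runs: `arr.append(89)` → arr = [20, 38, 89].
Result: [20, 38, 89]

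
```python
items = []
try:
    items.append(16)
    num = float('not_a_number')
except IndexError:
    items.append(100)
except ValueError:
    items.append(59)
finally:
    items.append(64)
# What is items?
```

Step-by-step execution trace:
1. try: `items.append(16)` → items = [16].
2. `num = float('not_a_number')` raises ValueError.
3. `except IndexError` does not match ValueError; skipped.
4. `except ValueError` matches → `items.append(59)` → items = [16, 59].
5. finally always runs: `items.append(64)` → items = [16, 59, 64].
Result: [16, 59, 64]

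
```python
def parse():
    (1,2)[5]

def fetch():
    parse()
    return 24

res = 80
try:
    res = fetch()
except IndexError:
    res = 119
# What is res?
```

Step-by-step execution trace:
1. res starts at 80.
2. try: `fetch()` calls `parse()`.
3. `parse()` evaluates `(1,2)[5]`, which raises IndexError; it propagates through fetch (uncaught).
4. `return 24` in fetch is not reached; the assignment to res does not complete.
5. `except IndexError` matches → res = 119.
Result: 119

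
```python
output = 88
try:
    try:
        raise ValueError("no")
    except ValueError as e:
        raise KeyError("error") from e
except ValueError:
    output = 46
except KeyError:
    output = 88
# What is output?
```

Step-by-step execution trace:
1. Inner try raises ValueError; inner `except ValueError as e` catches it.
2. `raise KeyError(...) from e` raises KeyError (ValueError is attached as __cause__, but only KeyError is active).
3. Outer `except ValueError` does not match KeyError; skipped.
4. Outer `except KeyError` matches → output = 88.
Result: 88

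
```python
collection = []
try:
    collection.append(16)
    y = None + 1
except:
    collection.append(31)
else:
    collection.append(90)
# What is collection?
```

Step-by-step execution trace:
1. try: `collection.append(16)` → collection = [16].
2. `y = None + 1` raises TypeError.
3. bare `except` matches → `collection.append(31)` → collection = [16, 31].
4. `else` is skipped (an exception was raised).
Result: [16, 31]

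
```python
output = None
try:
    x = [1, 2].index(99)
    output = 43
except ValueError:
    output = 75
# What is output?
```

Step-by-step execution trace:
1. `x = [1, 2].index(99)` raises ValueError.
2. `output = 43` is not reached.
3. `except ValueError` matches → output = 75.
Result: 75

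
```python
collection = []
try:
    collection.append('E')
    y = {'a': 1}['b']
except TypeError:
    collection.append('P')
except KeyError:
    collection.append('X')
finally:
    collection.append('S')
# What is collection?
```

Step-by-step execution trace:
1. try: `collection.append('E')` → collection = ['E'].
2. `y = {'a': 1}['b']` raises KeyError.
3. `except TypeError` does not match KeyError; skipped.
4. `except KeyError` matches → `collection.append('X')` → collection = ['E', 'X'].
5. finally always runs: `collection.append('S')` → collection = ['E', 'X', 'S'].
Result: ['E', 'X', 'S']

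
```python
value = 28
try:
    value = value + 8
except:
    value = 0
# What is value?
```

Step-by-step execution trace:
1. value starts at 28.
2. try: `value = value + 8` → value = 36. No exception raised.
3. `except` is skipped.
Result: 36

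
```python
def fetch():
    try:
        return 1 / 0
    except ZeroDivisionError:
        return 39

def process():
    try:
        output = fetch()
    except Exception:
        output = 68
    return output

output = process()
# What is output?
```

Step-by-step execution trace:
1. `process()` calls `fetch()`.
2. In fetch: `1 / 0` raises ZeroDivisionError; `except ZeroDivisionError` catches it → returns 39.
3. In process: `output = fetch()` → output = 39. No exception reaches process.
4. `except Exception` is skipped; process returns 39.
5. output = 39.
Result: 39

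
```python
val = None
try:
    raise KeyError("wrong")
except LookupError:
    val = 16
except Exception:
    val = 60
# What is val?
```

Step-by-step execution trace:
1. `raise KeyError(...)` raises KeyError.
2. `except LookupError` matches (KeyError is a subclass of LookupError) → val = 16.
3. `except Exception` is not reached.
Result: 16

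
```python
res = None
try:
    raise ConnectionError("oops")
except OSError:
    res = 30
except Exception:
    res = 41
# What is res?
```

Step-by-step execution trace:
1. `raise ConnectionError(...)` raises ConnectionError.
2. `except OSError` matches (ConnectionError is a subclass of OSError) → res = 30.
3. `except Exception` is not reached.
Result: 30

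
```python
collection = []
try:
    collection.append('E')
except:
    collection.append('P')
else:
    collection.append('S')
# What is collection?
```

Step-by-step execution trace:
1. try: `collection.append('E')` → collection = ['E']. No exception raised.
2. `except` is skipped.
3. `else` runs (try completed without exception): `collection.append('S')` → collection = ['E', 'S'].
Result: ['E', 'S']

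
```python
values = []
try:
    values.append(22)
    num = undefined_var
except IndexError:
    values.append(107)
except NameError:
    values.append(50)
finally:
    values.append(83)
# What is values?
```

Step-by-step execution trace:
1. try: `values.append(22)` → values = [22].
2. `num = undefined_var` raises NameError.
3. `except IndexError` does not match NameError; skipped.
4. `except NameError` matches → `values.append(50)` → values = [22, 50].
5. finally always runs: `values.append(83)` → values = [22, 50, 83].
Result: [22, 50, 83]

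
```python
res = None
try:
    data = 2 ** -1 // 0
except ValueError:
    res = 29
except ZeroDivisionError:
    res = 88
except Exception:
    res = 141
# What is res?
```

Step-by-step execution trace:
1. `data = 2 ** -1 // 0` raises ZeroDivisionError.
2. `except ValueError` does not match ZeroDivisionError; skipped.
3. `except ZeroDivisionError` matches → res = 88.
4. Remaining except clauses are skipped.
Result: 88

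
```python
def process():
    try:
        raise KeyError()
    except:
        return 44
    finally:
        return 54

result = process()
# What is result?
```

Step-by-step execution trace:
1. `process()` enters try: `raise KeyError()` raises KeyError.
2. bare `except` matches → `return 44` sets pending return value 44.
3. Before returning, `finally: return 54` runs and overrides the pending return.
4. process() returns 54 → result = 54.
Result: 54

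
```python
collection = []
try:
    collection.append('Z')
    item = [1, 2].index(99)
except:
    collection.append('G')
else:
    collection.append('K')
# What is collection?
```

Step-by-step execution trace:
1. try: `collection.append('Z')` → collection = ['Z'].
2. `item = [1, 2].index(99)` raises ValueError.
3. bare `except` matches → `collection.append('G')` → collection = ['Z', 'G'].
4. `else` is skipped (an exception was raised).
Result: ['Z', 'G']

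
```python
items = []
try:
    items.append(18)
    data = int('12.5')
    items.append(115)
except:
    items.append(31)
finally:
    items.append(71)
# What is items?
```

Step-by-step execution trace:
1. try: `items.append(18)` → items = [18].
2. `data = int('12.5')` raises ValueError; `items.append(115)` is not reached.
3. bare `except` matches → `items.append(31)` → items = [18, 31].
4. finally always runs: `items.append(71)` → items = [18, 31, 71].
Result: [18, 31, 71]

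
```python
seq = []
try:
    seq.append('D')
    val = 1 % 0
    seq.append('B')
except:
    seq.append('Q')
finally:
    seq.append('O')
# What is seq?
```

Step-by-step execution trace:
1. try: `seq.append('D')` → seq = ['D'].
2. `val = 1 % 0` raises ZeroDivisionError; `seq.append('B')` is not reached.
3. bare `except` matches → `seq.append('Q')` → seq = ['D', 'Q'].
4. finally always runs: `seq.append('O')` → seq = ['D', 'Q', 'O'].
Result: ['D', 'Q', 'O']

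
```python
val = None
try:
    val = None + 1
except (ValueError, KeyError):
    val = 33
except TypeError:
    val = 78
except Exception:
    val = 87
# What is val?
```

Step-by-step execution trace:
1. `val = None + 1` raises TypeError.
2. `except (ValueError, KeyError)` does not match TypeError; skipped.
3. `except TypeError` matches (exact type match) → val = 78.
4. `except Exception` is not reached.
Result: 78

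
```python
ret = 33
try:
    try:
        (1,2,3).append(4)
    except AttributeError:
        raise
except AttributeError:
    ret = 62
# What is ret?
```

Step-by-step execution trace:
1. Inner try: `(1,2,3).append(4)` raises AttributeError.
2. Inner `except AttributeError` matches; bare `raise` re-raises the same AttributeError.
3. Outer `except AttributeError` matches → ret = 62.
Result: 62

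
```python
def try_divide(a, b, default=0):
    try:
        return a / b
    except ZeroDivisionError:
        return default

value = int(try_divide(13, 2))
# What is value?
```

Step-by-step execution trace:
1. `try_divide(13, 2)` enters try: `return 13 / 2` → returns 6.5. No exception raised.
2. `except ZeroDivisionError` is skipped.
3. `int(6.5)` → 6 → value = 6.
Result: 6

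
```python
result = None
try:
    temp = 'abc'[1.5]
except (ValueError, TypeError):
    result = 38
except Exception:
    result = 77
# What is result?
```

Step-by-step execution trace:
1. `temp = 'abc'[1.5]` raises TypeError.
2. `except (ValueError, TypeError)` matches (TypeError is in the tuple) → result = 38.
3. `except Exception` is not reached.
Result: 38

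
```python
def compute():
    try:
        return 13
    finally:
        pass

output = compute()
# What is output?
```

Step-by-step execution trace:
1. `compute()` enters try: `return 13` sets pending return value 13.
2. Before returning, `finally: pass` runs (no effect).
3. compute() returns 13 → output = 13.
Result: 13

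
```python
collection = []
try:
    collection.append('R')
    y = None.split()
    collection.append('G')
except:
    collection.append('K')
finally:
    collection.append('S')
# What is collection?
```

Step-by-step execution trace:
1. try: `collection.append('R')` → collection = ['R'].
2. `y = None.split()` raises AttributeError; `collection.append('G')` is not reached.
3. bare `except` matches → `collection.append('K')` → collection = ['R', 'K'].
4. finally always runs: `collection.append('S')` → collection = ['R', 'K', 'S'].
Result: ['R', 'K', 'S']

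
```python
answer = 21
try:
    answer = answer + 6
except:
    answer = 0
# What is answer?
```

Step-by-step execution trace:
1. answer starts at 21.
2. try: `answer = answer + 6` → answer = 27. No exception raised.
3. `except` is skipped.
Result: 27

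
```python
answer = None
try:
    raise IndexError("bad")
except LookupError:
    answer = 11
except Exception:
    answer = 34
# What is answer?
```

Step-by-step execution trace:
1. `raise IndexError(...)` raises IndexError.
2. `except LookupError` matches (IndexError is a subclass of LookupError) → answer = 11.
3. `except Exception` is not reached.
Result: 11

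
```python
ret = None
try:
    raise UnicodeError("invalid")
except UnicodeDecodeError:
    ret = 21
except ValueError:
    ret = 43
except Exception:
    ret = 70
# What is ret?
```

Step-by-step execution trace:
1. `raise UnicodeError(...)` raises UnicodeError.
2. `except UnicodeDecodeError` does not match (UnicodeError is not a subclass of UnicodeDecodeError); skipped.
3. `except ValueError` matches (UnicodeError is a subclass of ValueError) → ret = 43.
4. `except Exception` is not reached.
Result: 43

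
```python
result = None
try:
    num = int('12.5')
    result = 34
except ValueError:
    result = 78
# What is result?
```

Step-by-step execution trace:
1. `num = int('12.5')` raises ValueError.
2. `result = 34` is not reached.
3. `except ValueError` matches → result = 78.
Result: 78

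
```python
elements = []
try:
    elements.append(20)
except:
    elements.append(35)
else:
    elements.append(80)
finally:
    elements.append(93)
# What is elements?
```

Step-by-step execution trace:
1. try: `elements.append(20)` → elements = [20]. No exception raised.
2. `except` is skipped.
3. `else` runs: `elements.append(80)` → elements = [20, 80].
4. `finally` always runs: `elements.append(93)` → elements = [20, 80, 93].
Result: [20, 80, 93]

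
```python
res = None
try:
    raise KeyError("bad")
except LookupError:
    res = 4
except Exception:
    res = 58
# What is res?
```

Step-by-step execution trace:
1. `raise KeyError(...)` raises KeyError.
2. `except LookupError` matches (KeyError is a subclass of LookupError) → res = 4.
3. `except Exception` is not reached.
Result: 4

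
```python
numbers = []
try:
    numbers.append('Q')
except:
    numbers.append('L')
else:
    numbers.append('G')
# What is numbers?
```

Step-by-step execution trace:
1. try: `numbers.append('Q')` → numbers = ['Q']. No exception raised.
2. `except` is skipped.
3. `else` runs (try completed without exception): `numbers.append('G')` → numbers = ['Q', 'G'].
Result: ['Q', 'G']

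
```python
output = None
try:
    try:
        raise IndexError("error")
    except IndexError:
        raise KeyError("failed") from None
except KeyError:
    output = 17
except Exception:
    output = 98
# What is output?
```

Step-by-step execution trace:
1. Inner try raises IndexError; inner `except IndexError` catches it.
2. `raise KeyError(...) from None` raises KeyError (from None suppresses __context__, but the active exception is still KeyError).
3. Outer `except KeyError` matches → output = 17.
4. `except Exception` is not reached.
Result: 17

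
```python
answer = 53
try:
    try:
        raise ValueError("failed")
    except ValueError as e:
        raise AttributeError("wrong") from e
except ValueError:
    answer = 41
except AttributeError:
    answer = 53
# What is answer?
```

Step-by-step execution trace:
1. Inner try raises ValueError; inner `except ValueError as e` catches it.
2. `raise AttributeError(...) from e` raises AttributeError (ValueError is attached as __cause__, but only AttributeError is active).
3. Outer `except ValueError` does not match AttributeError; skipped.
4. Outer `except AttributeError` matches → answer = 53.
Result: 53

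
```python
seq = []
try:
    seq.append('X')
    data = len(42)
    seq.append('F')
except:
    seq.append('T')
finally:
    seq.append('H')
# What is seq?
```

Step-by-step execution trace:
1. try: `seq.append('X')` → seq = ['X'].
2. `data = len(42)` raises TypeError; `seq.append('F')` is not reached.
3. bare `except` matches → `seq.append('T')` → seq = ['X', 'T'].
4. finally always runs: `seq.append('H')` → seq = ['X', 'T', 'H'].
Result: ['X', 'T', 'H']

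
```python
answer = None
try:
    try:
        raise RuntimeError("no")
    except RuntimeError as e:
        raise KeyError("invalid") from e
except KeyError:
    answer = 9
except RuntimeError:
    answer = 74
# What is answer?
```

Step-by-step execution trace:
1. Inner try raises RuntimeError; inner `except RuntimeError as e` catches it.
2. `raise KeyError(...) from e` raises KeyError (RuntimeError is attached as __cause__, but only KeyError is active).
3. Outer `except KeyError` matches → answer = 9.
4. `except RuntimeError` is not reached.
Result: 9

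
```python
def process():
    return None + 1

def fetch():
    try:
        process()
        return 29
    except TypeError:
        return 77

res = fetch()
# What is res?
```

Step-by-step execution trace:
1. `fetch()` calls `process()`.
2. `process()` evaluates `None + 1`, which raises TypeError; it propagates to the caller.
3. `return 29` is not reached.
4. `except TypeError` in fetch matches → returns 77.
5. res = 77.
Result: 77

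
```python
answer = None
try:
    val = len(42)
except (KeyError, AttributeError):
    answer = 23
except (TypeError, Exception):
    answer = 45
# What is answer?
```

Step-by-step execution trace:
1. `val = len(42)` raises TypeError.
2. `except (KeyError, AttributeError)` does not match TypeError; skipped.
3. `except (TypeError, Exception)` matches (TypeError is in the tuple) → answer = 45.
Result: 45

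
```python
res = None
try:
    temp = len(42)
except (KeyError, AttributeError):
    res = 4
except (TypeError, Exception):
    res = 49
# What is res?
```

Step-by-step execution trace:
1. `temp = len(42)` raises TypeError.
2. `except (KeyError, AttributeError)` does not match TypeError; skipped.
3. `except (TypeError, Exception)` matches (TypeError is in the tuple) → res = 49.
Result: 49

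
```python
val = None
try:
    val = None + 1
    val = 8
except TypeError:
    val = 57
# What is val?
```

Step-by-step execution trace:
1. `val = None + 1` raises TypeError.
2. `val = 8` is not reached.
3. `except TypeError` matches → val = 57.
Result: 57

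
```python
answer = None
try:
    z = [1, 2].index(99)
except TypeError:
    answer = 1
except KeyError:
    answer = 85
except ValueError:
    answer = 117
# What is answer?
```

Step-by-step execution trace:
1. `z = [1, 2].index(99)` raises ValueError.
2. `except TypeError` does not match ValueError; skipped.
3. `except KeyError` does not match ValueError; skipped.
4. `except ValueError` matches → answer = 117.
Result: 117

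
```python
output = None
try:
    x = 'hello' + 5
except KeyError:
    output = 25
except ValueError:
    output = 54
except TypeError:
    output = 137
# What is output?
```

Step-by-step execution trace:
1. `x = 'hello' + 5` raises TypeError.
2. `except KeyError` does not match TypeError; skipped.
3. `except ValueError` does not match TypeError; skipped.
4. `except TypeError` matches → output = 137.
Result: 137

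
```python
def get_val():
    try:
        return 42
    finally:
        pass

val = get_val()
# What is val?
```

Step-by-step execution trace:
1. `get_val()` enters try: `return 42` sets pending return value 42.
2. Before returning, `finally: pass` runs (no effect).
3. get_val() returns 42 → val = 42.
Result: 42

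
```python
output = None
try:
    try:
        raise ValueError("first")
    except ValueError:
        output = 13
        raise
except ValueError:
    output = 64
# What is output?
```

Step-by-step execution trace:
1. Inner try: `raise ValueError("first")` raises ValueError.
2. Inner `except ValueError` matches → output = 13.
3. bare `raise` re-raises the same ValueError.
4. Outer `except ValueError` matches → output = 64.
Result: 64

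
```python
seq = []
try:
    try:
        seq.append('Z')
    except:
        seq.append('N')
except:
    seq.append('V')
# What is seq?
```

Step-by-step execution trace:
1. Inner try: `seq.append('Z')` → seq = ['Z']. No exception raised.
2. Inner `except` is skipped.
3. Inner try completes normally; outer `except` is skipped.
Result: ['Z']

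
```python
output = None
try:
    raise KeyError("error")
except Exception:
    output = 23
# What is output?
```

Step-by-step execution trace:
1. `raise KeyError(...)` raises KeyError.
2. `except Exception` matches (KeyError is a subclass of Exception) → output = 23.
Result: 23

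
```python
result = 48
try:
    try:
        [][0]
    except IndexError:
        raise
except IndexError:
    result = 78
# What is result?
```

Step-by-step execution trace:
1. Inner try: `[][0]` raises IndexError.
2. Inner `except IndexError` matches; bare `raise` re-raises the same IndexError.
3. Outer `except IndexError` matches → result = 78.
Result: 78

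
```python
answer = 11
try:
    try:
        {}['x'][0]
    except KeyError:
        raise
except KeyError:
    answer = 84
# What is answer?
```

Step-by-step execution trace:
1. Inner try: `{}['x'][0]` raises KeyError.
2. Inner `except KeyError` matches; bare `raise` re-raises the same KeyError.
3. Outer `except KeyError` matches → answer = 84.
Result: 84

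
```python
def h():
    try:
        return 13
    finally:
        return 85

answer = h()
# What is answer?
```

Step-by-step execution trace:
1. `h()` enters try: `return 13` sets pending return value 13.
2. Before returning, `finally: return 85` runs and overrides the pending return.
3. h() returns 85 → answer = 85.
Result: 85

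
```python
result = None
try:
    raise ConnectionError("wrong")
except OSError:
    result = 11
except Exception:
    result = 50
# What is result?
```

Step-by-step execution trace:
1. `raise ConnectionError(...)` raises ConnectionError.
2. `except OSError` matches (ConnectionError is a subclass of OSError) → result = 11.
3. `except Exception` is not reached.
Result: 11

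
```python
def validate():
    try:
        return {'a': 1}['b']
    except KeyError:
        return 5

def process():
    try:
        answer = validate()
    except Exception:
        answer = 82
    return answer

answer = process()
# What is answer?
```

Step-by-step execution trace:
1. `process()` calls `validate()`.
2. In validate: `{'a': 1}['b']` raises KeyError; `except KeyError` catches it → returns 5.
3. In process: `answer = validate()` → answer = 5. No exception reaches process.
4. `except Exception` is skipped; process returns 5.
5. answer = 5.
Result: 5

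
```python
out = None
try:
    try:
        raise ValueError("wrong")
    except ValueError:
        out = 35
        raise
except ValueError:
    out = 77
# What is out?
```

Step-by-step execution trace:
1. Inner try: `raise ValueError("wrong")` raises ValueError.
2. Inner `except ValueError` matches → out = 35.
3. bare `raise` re-raises the same ValueError.
4. Outer `except ValueError` matches → out = 77.
Result: 77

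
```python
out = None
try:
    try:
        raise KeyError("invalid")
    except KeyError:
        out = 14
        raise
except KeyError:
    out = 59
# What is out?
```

Step-by-step execution trace:
1. Inner try: `raise KeyError("invalid")` raises KeyError.
2. Inner `except KeyError` matches → out = 14.
3. bare `raise` re-raises the same KeyError.
4. Outer `except KeyError` matches → out = 59.
Result: 59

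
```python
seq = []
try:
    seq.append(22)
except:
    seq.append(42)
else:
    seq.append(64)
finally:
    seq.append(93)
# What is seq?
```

Step-by-step execution trace:
1. try: `seq.append(22)` → seq = [22]. No exception raised.
2. `except` is skipped.
3. `else` runs: `seq.append(64)` → seq = [22, 64].
4. `finally` always runs: `seq.append(93)` → seq = [22, 64, 93].
Result: [22, 64, 93]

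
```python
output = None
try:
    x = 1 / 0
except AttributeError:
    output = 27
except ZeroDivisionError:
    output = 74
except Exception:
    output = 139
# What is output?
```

Step-by-step execution trace:
1. `x = 1 / 0` raises ZeroDivisionError.
2. `except AttributeError` does not match ZeroDivisionError; skipped.
3. `except ZeroDivisionError` matches → output = 74.
4. Remaining except clauses are skipped.
Result: 74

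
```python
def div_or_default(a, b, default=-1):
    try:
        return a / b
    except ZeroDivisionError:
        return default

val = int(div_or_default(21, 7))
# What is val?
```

Step-by-step execution trace:
1. `div_or_default(21, 7)` enters try: `return 21 / 7` → returns 3.0. No exception raised.
2. `except ZeroDivisionError` is skipped.
3. `int(3.0)` → 3 → val = 3.
Result: 3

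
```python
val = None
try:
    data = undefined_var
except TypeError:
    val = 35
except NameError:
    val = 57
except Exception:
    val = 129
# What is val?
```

Step-by-step execution trace:
1. `data = undefined_var` raises NameError.
2. `except TypeError` does not match NameError; skipped.
3. `except NameError` matches → val = 57.
4. Remaining except clauses are skipped.
Result: 57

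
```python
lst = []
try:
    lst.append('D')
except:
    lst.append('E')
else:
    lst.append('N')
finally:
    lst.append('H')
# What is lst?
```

Step-by-step execution trace:
1. try: `lst.append('D')` → lst = ['D']. No exception raised.
2. `except` is skipped.
3. `else` runs: `lst.append('N')` → lst = ['D', 'N'].
4. `finally` always runs: `lst.append('H')` → lst = ['D', 'N', 'H'].
Result: ['D', 'N', 'H']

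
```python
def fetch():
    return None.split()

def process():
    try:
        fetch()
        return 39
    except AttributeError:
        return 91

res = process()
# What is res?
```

Step-by-step execution trace:
1. `process()` calls `fetch()`.
2. `fetch()` evaluates `None.split()`, which raises AttributeError; it propagates to the caller.
3. `return 39` is not reached.
4. `except AttributeError` in process matches → returns 91.
5. res = 91.
Result: 91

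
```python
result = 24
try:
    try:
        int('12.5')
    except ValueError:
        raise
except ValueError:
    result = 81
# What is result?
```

Step-by-step execution trace:
1. Inner try: `int('12.5')` raises ValueError.
2. Inner `except ValueError` matches; bare `raise` re-raises the same ValueError.
3. Outer `except ValueError` matches → result = 81.
Result: 81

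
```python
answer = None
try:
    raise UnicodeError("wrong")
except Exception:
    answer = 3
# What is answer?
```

Step-by-step execution trace:
1. `raise UnicodeError(...)` raises UnicodeError.
2. `except Exception` matches (UnicodeError is a subclass of Exception) → answer = 3.
Result: 3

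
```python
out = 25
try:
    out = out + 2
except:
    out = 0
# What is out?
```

Step-by-step execution trace:
1. out starts at 25.
2. try: `out = out + 2` → out = 27. No exception raised.
3. `except` is skipped.
Result: 27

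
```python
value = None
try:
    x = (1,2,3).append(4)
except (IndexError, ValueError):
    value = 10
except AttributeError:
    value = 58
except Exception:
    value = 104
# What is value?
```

Step-by-step execution trace:
1. `x = (1,2,3).append(4)` raises AttributeError.
2. `except (IndexError, ValueError)` does not match AttributeError; skipped.
3. `except AttributeError` matches (exact type match) → value = 58.
4. `except Exception` is not reached.
Result: 58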